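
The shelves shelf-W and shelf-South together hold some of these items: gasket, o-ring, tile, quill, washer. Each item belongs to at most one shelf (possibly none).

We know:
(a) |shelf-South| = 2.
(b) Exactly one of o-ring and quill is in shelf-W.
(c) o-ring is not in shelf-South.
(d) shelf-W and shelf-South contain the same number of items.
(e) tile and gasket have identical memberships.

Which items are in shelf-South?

shelf-South = {gasket, tile}

From (c): o-ring ∉ shelf-South.
Suppose gasket ∉ shelf-South: no assignment then satisfies all the clues, so gasket ∈ shelf-South.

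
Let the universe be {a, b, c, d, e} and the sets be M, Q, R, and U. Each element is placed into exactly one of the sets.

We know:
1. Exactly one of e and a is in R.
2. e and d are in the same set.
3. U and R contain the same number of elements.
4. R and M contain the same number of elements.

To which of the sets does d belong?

d: Q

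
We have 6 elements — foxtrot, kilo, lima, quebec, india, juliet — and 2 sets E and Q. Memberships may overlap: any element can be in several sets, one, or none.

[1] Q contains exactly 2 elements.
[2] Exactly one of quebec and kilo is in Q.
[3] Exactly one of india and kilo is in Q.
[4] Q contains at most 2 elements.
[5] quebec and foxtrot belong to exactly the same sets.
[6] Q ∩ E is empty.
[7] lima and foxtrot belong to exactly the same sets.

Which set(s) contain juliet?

juliet: Q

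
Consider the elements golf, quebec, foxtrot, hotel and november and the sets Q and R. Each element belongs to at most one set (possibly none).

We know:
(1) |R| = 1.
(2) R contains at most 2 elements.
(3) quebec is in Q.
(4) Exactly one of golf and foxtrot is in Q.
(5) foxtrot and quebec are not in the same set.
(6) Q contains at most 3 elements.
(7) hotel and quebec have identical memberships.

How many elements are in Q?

3

From (3): quebec ∈ Q.
(5): foxtrot ∉ Q.
(7): hotel matches quebec: hotel ∈ Q.
(4) (exactly one): golf ∈ Q.
(6): Q already has 3, so the rest are out.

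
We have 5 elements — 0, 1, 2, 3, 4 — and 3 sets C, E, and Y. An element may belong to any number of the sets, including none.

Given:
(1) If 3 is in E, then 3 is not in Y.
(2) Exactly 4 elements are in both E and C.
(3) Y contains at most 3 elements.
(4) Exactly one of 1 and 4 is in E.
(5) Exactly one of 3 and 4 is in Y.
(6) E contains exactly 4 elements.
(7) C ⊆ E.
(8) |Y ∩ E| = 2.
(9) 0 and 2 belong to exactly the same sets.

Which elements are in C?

C = {0, 1, 2, 3}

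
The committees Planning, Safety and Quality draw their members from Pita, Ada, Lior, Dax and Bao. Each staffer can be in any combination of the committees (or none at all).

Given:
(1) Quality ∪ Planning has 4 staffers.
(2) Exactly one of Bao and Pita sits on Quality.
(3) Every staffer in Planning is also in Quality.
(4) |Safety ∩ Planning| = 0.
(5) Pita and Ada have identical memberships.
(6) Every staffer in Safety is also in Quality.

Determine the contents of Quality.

Quality = {Ada, Dax, Lior, Pita}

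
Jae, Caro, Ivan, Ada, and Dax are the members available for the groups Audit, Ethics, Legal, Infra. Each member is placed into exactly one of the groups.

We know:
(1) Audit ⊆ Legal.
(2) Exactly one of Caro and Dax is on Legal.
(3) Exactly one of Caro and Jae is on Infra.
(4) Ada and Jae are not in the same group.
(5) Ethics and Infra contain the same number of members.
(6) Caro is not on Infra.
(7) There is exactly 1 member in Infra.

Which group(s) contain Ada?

Ada: Legal

From (6): Caro ∉ Infra.
(3) (exactly one): Jae ∈ Infra.
(4): Ada ∉ Infra.
(7): Infra already has 1, so the rest are out.
Suppose Ada ∈ Audit: no assignment then satisfies all the clues, so Ada ∉ Audit.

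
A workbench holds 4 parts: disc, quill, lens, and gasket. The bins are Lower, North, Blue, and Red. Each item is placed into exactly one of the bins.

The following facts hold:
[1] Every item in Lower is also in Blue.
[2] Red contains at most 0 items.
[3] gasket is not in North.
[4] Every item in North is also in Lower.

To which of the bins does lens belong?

From (3): gasket ∉ North.
(2): Red already has 0, so the rest are out.
Suppose lens ∈ Lower: no assignment then satisfies all the clues, so lens ∉ Lower.

lens: Blue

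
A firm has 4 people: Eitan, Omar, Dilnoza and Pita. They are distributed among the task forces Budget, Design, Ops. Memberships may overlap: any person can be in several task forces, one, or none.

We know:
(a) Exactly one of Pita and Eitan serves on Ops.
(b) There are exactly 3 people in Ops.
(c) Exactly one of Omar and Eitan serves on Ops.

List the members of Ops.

Ops = {Dilnoza, Omar, Pita}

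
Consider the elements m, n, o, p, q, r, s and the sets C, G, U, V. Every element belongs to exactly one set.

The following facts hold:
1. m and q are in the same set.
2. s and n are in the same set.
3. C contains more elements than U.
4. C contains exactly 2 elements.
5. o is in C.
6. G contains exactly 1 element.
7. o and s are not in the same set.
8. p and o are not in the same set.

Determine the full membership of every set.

C = {o, r}; G = {p}; U = {}; V = {m, n, q, s}

From (5): o ∈ C.
(7): s ∉ C.
(8): p ∉ C.
(2): n matches s: n ∉ C.
Suppose m ∈ C: no assignment then satisfies all the clues, so m ∉ C.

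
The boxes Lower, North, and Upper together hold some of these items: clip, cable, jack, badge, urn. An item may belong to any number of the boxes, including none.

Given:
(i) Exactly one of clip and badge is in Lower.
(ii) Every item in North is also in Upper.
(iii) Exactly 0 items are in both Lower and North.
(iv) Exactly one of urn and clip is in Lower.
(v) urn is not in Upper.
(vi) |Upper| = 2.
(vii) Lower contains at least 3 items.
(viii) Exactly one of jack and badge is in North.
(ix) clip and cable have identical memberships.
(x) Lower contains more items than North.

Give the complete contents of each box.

Lower = {cable, clip, jack}; North = {badge}; Upper = {badge, jack}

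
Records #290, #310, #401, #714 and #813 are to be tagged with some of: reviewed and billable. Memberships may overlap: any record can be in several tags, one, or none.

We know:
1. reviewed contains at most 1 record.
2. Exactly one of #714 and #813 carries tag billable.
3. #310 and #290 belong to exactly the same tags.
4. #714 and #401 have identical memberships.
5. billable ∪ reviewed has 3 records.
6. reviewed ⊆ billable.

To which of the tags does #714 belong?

#714: none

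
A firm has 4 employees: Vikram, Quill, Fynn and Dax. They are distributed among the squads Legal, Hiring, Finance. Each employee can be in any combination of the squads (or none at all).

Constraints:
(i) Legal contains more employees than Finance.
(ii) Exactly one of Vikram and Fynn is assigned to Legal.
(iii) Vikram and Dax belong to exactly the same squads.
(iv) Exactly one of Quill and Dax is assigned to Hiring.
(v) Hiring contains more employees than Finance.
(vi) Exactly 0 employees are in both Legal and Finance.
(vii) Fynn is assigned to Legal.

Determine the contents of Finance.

Finance = {}

From (vii): Fynn ∈ Legal.
(ii) (exactly one): Vikram ∉ Legal.
(iii): Dax matches Vikram: Dax ∉ Legal.
Suppose Vikram ∈ Finance: no assignment then satisfies all the clues, so Vikram ∉ Finance.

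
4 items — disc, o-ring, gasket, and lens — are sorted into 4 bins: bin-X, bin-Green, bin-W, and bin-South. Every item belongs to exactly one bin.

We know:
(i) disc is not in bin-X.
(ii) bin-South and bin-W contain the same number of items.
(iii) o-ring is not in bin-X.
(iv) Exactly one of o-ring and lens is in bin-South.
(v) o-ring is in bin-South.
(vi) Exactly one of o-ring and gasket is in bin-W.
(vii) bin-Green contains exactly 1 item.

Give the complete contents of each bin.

bin-X = {lens}; bin-Green = {disc}; bin-W = {gasket}; bin-South = {o-ring}

From (i): disc ∉ bin-X.
From (iii): o-ring ∉ bin-X.
From (v): o-ring ∈ bin-South.
(iv) (exactly one): lens ∉ bin-South.
(vi) (exactly one): gasket ∈ bin-W.
Suppose disc ∉ bin-Green: no assignment then satisfies all the clues, so disc ∈ bin-Green.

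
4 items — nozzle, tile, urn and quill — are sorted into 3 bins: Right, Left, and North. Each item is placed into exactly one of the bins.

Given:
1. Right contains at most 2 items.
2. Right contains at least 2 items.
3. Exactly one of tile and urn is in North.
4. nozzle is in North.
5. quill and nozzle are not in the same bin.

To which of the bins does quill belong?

quill: Right

From (4): nozzle ∈ North.
(5): quill ∉ North.
Suppose quill ∉ Right: no assignment then satisfies all the clues, so quill ∈ Right.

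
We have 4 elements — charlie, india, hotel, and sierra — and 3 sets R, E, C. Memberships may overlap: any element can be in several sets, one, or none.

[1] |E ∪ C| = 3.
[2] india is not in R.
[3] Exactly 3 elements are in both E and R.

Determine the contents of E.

E = {charlie, hotel, sierra}

From (2): india ∉ R.
Suppose charlie ∉ E: no assignment then satisfies all the clues, so charlie ∈ E.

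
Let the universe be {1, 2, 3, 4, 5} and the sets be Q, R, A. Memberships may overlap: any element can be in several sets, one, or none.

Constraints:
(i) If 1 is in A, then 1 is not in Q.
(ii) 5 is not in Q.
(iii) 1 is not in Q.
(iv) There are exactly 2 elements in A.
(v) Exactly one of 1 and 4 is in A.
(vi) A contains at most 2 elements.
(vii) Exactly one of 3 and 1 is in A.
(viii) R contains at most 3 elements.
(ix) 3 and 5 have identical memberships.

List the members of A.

A = {1, 2}

From (ii): 5 ∉ Q.
From (iii): 1 ∉ Q.
(ix): 3 matches 5: 3 ∉ Q.
Suppose 1 ∉ A: no assignment then satisfies all the clues, so 1 ∈ A.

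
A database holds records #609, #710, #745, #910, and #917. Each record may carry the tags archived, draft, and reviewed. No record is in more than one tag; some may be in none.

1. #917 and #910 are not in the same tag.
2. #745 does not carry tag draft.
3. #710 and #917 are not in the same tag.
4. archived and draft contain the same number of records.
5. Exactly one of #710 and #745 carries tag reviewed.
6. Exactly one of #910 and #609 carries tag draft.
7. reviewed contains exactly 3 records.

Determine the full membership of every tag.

archived = {#710}; draft = {#910}; reviewed = {#609, #745, #917}

From (2): #745 ∉ draft.
Suppose #609 ∈ archived: no assignment then satisfies all the clues, so #609 ∉ archived.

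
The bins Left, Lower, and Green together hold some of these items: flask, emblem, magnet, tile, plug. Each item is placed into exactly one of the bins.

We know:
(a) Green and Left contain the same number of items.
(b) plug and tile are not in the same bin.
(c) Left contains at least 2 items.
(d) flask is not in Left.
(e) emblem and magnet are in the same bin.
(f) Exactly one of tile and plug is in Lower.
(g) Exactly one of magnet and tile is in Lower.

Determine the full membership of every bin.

Left = {emblem, magnet}; Lower = {tile}; Green = {flask, plug}

From (d): flask ∉ Left.
Suppose flask ∈ Lower: no assignment then satisfies all the clues, so flask ∉ Lower.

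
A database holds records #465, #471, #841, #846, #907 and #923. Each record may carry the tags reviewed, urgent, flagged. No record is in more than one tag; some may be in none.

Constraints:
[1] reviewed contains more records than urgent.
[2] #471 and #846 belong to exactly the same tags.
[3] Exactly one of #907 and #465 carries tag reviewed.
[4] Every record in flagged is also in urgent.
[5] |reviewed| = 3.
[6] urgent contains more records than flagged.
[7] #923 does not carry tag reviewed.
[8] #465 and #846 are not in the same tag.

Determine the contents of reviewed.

reviewed = {#471, #846, #907}

From (7): #923 ∉ reviewed.
Suppose #465 ∈ reviewed: no assignment then satisfies all the clues, so #465 ∉ reviewed.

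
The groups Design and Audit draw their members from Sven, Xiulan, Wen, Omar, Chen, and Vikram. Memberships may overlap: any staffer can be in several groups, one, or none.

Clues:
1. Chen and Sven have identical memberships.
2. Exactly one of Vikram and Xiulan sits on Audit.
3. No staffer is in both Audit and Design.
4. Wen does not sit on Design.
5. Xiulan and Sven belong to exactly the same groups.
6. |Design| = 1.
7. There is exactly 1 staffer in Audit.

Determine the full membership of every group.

Design = {Omar}; Audit = {Vikram}

From (4): Wen ∉ Design.
Suppose Sven ∈ Design: no assignment then satisfies all the clues, so Sven ∉ Design.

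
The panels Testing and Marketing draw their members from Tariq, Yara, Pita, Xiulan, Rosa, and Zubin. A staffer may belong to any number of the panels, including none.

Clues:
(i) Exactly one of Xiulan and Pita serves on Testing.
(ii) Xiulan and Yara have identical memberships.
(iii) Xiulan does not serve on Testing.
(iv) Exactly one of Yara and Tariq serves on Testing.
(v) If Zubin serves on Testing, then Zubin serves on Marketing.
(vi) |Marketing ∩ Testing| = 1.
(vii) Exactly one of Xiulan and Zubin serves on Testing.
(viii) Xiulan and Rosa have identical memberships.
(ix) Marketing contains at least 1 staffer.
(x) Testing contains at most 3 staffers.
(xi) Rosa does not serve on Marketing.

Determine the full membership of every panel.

Testing = {Pita, Tariq, Zubin}; Marketing = {Zubin}

From (iii): Xiulan ∉ Testing.
From (xi): Rosa ∉ Marketing.
(i) (exactly one): Pita ∈ Testing.
(ii): Yara matches Xiulan: Yara ∉ Testing.
(iv) (exactly one): Tariq ∈ Testing.
(vii) (exactly one): Zubin ∈ Testing.
(viii): Rosa matches Xiulan: Rosa ∉ Testing.
(viii): Xiulan matches Rosa: Xiulan ∉ Marketing.
(ii): Yara matches Xiulan: Yara ∉ Marketing.
(v): Zubin ∈ Marketing.
Suppose Tariq ∈ Marketing: no assignment then satisfies all the clues, so Tariq ∉ Marketing.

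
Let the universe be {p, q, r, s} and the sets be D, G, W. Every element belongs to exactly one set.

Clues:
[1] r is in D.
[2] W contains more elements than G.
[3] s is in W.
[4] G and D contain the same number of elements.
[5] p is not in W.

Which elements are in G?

G = {p}

From (1): r ∈ D.
From (3): s ∈ W.
From (5): p ∉ W.
Suppose p ∉ G: no assignment then satisfies all the clues, so p ∈ G.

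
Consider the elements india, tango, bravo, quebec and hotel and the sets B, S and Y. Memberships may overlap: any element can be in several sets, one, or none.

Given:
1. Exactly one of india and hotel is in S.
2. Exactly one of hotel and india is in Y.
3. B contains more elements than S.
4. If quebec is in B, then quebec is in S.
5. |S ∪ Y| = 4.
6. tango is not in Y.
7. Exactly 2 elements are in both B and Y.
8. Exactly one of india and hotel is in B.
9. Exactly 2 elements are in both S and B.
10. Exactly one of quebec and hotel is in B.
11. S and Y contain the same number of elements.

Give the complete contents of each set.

B = {bravo, india, quebec, tango}; S = {hotel, quebec, tango}; Y = {bravo, hotel, quebec}

From (6): tango ∉ Y.
Suppose india ∉ B: no assignment then satisfies all the clues, so india ∈ B.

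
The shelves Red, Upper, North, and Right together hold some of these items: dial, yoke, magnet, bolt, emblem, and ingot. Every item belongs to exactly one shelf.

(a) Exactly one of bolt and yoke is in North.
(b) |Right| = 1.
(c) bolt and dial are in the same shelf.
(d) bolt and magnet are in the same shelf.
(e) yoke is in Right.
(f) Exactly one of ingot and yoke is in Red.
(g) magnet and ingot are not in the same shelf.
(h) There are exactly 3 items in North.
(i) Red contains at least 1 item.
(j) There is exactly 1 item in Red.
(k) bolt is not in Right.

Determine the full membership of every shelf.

From (e): yoke ∈ Right.
From (k): bolt ∉ Right.
(a) (exactly one): bolt ∈ North.
(b): Right already has 1, so the rest are out.
(c): dial matches bolt: dial ∉ Red.
(c): dial matches bolt: dial ∉ Upper.
(c): dial matches bolt: dial ∈ North.
(d): magnet matches bolt: magnet ∉ Red.
(d): magnet matches bolt: magnet ∉ Upper.
(d): magnet matches bolt: magnet ∈ North.
(f) (exactly one): ingot ∈ Red.
Only one shelf left: emblem ∈ Upper.

Red = {ingot}; Upper = {emblem}; North = {bolt, dial, magnet}; Right = {yoke}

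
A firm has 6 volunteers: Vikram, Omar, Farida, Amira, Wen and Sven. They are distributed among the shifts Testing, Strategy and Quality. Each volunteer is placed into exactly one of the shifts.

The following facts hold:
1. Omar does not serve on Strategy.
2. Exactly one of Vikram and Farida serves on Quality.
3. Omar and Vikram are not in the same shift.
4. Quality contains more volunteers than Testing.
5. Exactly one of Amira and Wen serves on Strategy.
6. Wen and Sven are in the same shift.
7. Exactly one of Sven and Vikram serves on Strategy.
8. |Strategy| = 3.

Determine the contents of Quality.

Quality = {Amira, Vikram}

From (1): Omar ∉ Strategy.
Suppose Vikram ∉ Quality: no assignment then satisfies all the clues, so Vikram ∈ Quality.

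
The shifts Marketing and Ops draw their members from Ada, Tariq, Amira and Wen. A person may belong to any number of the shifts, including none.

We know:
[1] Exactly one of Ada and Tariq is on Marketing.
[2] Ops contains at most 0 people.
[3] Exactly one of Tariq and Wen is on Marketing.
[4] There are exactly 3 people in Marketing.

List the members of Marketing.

Marketing = {Ada, Amira, Wen}

(2): Ops already has 0, so the rest are out.
Suppose Ada ∉ Marketing: no assignment then satisfies all the clues, so Ada ∈ Marketing.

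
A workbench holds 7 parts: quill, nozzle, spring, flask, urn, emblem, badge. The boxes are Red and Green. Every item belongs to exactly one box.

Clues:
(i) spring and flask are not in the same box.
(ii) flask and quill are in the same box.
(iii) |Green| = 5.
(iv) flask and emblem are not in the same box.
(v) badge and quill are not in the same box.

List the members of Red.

Red = {flask, quill}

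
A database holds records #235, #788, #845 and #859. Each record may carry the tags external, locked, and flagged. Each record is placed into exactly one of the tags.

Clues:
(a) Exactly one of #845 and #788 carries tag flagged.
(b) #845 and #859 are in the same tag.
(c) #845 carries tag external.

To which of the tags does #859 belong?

From (c): #845 ∈ external.
(a) (exactly one): #788 ∈ flagged.
(b): #859 matches #845: #859 ∈ external.

#859: external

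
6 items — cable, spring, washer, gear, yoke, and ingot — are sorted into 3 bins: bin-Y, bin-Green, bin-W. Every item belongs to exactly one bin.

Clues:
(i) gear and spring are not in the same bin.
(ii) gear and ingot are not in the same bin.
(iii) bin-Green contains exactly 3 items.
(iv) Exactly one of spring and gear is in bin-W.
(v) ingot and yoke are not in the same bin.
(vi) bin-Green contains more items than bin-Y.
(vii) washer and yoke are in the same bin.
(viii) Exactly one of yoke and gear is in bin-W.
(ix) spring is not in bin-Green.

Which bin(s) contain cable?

From (ix): spring ∉ bin-Green.
Suppose cable ∈ bin-Y: no assignment then satisfies all the clues, so cable ∉ bin-Y.

cable: bin-Green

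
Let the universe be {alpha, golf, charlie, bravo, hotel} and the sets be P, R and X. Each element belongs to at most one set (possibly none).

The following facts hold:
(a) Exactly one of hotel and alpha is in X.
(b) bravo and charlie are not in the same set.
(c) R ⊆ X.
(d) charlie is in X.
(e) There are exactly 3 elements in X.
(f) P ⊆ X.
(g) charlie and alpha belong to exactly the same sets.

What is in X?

X = {alpha, charlie, golf}

From (d): charlie ∈ X.
(b): bravo ∉ X.
(c) contrapositive: bravo ∉ R.
(f) contrapositive: bravo ∉ P.
(g): alpha matches charlie: alpha ∉ P.
(g): alpha matches charlie: alpha ∉ R.
(g): alpha matches charlie: alpha ∈ X.
(a) (exactly one): hotel ∉ X.
(c) contrapositive: hotel ∉ R.
(e): only 3 candidates remain for X, so all are in.
(f) contrapositive: hotel ∉ P.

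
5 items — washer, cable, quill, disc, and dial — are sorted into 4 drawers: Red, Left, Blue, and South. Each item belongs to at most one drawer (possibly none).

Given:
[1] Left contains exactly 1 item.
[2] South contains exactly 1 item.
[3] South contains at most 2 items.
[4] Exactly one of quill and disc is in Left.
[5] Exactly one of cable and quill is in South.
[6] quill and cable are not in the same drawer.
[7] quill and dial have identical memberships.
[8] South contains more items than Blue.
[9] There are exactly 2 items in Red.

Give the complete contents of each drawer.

Red = {dial, quill}; Left = {disc}; Blue = {}; South = {cable}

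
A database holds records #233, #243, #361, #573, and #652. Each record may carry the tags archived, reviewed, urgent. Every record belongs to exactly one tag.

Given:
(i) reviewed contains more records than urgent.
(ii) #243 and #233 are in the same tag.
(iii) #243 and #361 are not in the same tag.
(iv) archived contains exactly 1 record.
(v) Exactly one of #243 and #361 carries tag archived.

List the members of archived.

archived = {#361}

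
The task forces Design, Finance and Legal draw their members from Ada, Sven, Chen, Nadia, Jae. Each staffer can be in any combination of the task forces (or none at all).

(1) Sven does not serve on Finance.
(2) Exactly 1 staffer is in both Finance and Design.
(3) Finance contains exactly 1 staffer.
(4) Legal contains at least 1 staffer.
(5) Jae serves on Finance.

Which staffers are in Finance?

From (1): Sven ∉ Finance.
From (5): Jae ∈ Finance.
(3): Finance already has 1, so the rest are out.

Finance = {Jae}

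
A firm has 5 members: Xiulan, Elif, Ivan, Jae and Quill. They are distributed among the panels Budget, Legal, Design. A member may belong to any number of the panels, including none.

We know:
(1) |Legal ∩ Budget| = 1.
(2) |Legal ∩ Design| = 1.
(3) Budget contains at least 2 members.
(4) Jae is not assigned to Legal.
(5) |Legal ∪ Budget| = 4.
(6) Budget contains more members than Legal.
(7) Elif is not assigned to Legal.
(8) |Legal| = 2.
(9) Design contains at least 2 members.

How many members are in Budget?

From (4): Jae ∉ Legal.
From (7): Elif ∉ Legal.

3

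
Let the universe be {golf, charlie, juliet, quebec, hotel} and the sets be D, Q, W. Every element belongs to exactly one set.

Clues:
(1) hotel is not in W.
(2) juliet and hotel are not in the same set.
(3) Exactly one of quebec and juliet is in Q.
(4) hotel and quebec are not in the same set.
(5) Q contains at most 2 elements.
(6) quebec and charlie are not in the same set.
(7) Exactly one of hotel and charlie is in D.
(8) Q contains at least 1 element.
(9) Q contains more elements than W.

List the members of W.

From (1): hotel ∉ W.
Suppose golf ∈ W: no assignment then satisfies all the clues, so golf ∉ W.

W = {quebec}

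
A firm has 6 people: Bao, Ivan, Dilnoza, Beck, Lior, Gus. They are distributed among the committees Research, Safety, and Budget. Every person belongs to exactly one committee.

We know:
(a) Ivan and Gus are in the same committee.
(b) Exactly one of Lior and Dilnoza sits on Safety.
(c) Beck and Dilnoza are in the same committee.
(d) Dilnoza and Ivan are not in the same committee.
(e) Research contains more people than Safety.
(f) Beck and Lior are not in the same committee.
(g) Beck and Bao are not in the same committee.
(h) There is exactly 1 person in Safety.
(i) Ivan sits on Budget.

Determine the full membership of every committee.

Research = {Beck, Dilnoza}; Safety = {Lior}; Budget = {Bao, Gus, Ivan}

From (i): Ivan ∈ Budget.
(a): Gus matches Ivan: Gus ∉ Research.
(a): Gus matches Ivan: Gus ∉ Safety.
(a): Gus matches Ivan: Gus ∈ Budget.
(d): Dilnoza ∉ Budget.
(c): Beck matches Dilnoza: Beck ∉ Budget.
Suppose Bao ∈ Research: no assignment then satisfies all the clues, so Bao ∉ Research.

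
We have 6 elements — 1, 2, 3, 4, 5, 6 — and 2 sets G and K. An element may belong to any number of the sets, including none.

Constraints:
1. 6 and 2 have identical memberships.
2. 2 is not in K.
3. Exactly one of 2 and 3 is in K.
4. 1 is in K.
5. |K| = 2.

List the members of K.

From (2): 2 ∉ K.
From (4): 1 ∈ K.
(1): 6 matches 2: 6 ∉ K.
(3) (exactly one): 3 ∈ K.
(5): K already has 2, so the rest are out.

K = {1, 3}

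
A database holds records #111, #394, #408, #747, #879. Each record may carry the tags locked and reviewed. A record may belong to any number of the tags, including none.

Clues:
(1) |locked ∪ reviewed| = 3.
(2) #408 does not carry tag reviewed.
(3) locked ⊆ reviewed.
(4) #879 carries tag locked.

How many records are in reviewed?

3

From (2): #408 ∉ reviewed.
From (4): #879 ∈ locked.
(3) contrapositive: #408 ∉ locked.
(3) with #879 ∈ locked: #879 ∈ reviewed.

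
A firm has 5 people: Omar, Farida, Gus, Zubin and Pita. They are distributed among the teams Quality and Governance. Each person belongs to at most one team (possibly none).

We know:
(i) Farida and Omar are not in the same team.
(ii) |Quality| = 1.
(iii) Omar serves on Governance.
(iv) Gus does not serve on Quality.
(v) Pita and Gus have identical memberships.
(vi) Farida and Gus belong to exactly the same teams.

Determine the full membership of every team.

Quality = {Zubin}; Governance = {Omar}

From (iii): Omar ∈ Governance.
From (iv): Gus ∉ Quality.
(i): Farida ∉ Governance.
(v): Pita matches Gus: Pita ∉ Quality.
(vi): Farida matches Gus: Farida ∉ Quality.
(vi): Gus matches Farida: Gus ∉ Governance.
(ii): only 1 candidates remain for Quality, so all are in.
(v): Pita matches Gus: Pita ∉ Governance.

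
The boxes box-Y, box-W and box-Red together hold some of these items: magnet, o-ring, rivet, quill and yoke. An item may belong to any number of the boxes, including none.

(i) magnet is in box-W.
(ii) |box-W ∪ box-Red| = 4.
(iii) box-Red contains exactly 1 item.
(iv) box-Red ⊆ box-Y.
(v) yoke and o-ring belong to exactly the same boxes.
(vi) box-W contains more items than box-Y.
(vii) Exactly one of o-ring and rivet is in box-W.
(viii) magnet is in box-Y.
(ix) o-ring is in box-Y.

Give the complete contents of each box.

box-Y = {magnet, o-ring, yoke}; box-W = {magnet, o-ring, quill, yoke}; box-Red = {magnet}

From (i): magnet ∈ box-W.
From (viii): magnet ∈ box-Y.
From (ix): o-ring ∈ box-Y.
(v): yoke matches o-ring: yoke ∈ box-Y.
Suppose magnet ∉ box-Red: no assignment then satisfies all the clues, so magnet ∈ box-Red.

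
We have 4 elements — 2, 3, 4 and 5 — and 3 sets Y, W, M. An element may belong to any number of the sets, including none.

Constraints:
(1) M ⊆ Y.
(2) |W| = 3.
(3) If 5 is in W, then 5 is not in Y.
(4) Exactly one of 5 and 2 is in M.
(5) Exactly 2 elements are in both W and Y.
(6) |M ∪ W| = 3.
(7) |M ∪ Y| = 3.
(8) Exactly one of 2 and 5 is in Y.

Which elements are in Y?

Y = {2, 3, 4}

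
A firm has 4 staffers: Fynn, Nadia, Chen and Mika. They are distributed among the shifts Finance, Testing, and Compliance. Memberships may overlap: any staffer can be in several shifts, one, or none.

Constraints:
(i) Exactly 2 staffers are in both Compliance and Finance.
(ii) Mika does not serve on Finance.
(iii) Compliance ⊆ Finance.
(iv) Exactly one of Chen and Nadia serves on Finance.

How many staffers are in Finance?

2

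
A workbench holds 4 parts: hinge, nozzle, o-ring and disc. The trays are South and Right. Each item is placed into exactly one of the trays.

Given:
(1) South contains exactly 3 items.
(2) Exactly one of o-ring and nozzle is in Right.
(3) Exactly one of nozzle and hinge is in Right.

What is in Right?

Right = {nozzle}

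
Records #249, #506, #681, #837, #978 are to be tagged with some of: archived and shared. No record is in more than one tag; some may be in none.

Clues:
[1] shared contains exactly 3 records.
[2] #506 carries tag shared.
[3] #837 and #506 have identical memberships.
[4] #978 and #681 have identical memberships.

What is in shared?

shared = {#249, #506, #837}

From (2): #506 ∈ shared.
(3): #837 matches #506: #837 ∉ archived.
(3): #837 matches #506: #837 ∈ shared.
Suppose #249 ∉ shared: no assignment then satisfies all the clues, so #249 ∈ shared.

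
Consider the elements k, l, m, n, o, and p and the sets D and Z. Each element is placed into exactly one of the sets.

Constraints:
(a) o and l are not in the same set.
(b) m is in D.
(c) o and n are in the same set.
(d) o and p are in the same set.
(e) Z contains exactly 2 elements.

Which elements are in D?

D = {m, n, o, p}

From (b): m ∈ D.
Suppose k ∈ D: no assignment then satisfies all the clues, so k ∉ D.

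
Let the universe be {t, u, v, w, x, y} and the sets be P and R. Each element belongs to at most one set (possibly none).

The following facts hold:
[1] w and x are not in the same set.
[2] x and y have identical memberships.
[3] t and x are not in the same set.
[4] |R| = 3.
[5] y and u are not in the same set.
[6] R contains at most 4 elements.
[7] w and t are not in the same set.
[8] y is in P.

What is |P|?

2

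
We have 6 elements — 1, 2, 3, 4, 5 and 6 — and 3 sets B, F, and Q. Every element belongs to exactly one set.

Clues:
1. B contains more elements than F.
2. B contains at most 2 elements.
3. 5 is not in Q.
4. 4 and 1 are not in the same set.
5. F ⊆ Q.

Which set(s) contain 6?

6: Q

From (3): 5 ∉ Q.
(5) contrapositive: 5 ∉ F.
Only one set left: 5 ∈ B.
Suppose 6 ∈ B: no assignment then satisfies all the clues, so 6 ∉ B.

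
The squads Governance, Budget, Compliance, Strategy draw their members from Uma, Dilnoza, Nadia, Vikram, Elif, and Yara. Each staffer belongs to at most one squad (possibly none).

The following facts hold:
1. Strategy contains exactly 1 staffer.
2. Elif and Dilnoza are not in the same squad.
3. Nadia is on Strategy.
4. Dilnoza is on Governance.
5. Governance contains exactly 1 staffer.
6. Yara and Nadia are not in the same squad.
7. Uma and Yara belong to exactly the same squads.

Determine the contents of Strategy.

From (3): Nadia ∈ Strategy.
From (4): Dilnoza ∈ Governance.
(1): Strategy already has 1, so the rest are out.
(2): Elif ∉ Governance.
(5): Governance already has 1, so the rest are out.

Strategy = {Nadia}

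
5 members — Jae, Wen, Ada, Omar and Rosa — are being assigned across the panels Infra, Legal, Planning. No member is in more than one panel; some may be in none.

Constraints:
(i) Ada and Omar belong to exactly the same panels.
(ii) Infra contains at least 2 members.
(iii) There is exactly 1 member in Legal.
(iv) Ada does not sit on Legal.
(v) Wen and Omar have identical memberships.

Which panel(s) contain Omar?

Omar: Infra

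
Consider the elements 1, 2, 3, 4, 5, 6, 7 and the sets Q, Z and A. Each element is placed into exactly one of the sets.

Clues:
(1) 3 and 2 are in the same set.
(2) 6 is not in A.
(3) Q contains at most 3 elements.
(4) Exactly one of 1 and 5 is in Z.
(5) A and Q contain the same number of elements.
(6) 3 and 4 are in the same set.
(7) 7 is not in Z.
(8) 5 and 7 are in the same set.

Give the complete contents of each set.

From (2): 6 ∉ A.
From (7): 7 ∉ Z.
(8): 5 matches 7: 5 ∉ Z.
(4) (exactly one): 1 ∈ Z.
Suppose 2 ∈ Q: no assignment then satisfies all the clues, so 2 ∉ Q.

Q = {5, 6, 7}; Z = {1}; A = {2, 3, 4}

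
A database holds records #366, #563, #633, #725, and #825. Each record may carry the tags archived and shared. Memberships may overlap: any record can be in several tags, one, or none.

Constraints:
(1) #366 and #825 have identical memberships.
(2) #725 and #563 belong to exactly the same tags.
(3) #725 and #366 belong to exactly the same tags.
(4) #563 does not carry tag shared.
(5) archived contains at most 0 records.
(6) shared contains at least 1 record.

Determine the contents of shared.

shared = {#633}

From (4): #563 ∉ shared.
(2): #725 matches #563: #725 ∉ shared.
(3): #366 matches #725: #366 ∉ shared.
(5): archived already has 0, so the rest are out.
(1): #825 matches #366: #825 ∉ shared.
(6): only 1 candidates remain for shared, so all are in.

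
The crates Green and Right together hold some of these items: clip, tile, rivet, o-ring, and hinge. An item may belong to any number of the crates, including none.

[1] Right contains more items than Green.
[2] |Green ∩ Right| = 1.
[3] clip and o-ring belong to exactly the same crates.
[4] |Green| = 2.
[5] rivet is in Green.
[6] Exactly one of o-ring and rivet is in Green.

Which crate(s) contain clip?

From (5): rivet ∈ Green.
(6) (exactly one): o-ring ∉ Green.
(3): clip matches o-ring: clip ∉ Green.
Suppose clip ∉ Right: no assignment then satisfies all the clues, so clip ∈ Right.

clip: Right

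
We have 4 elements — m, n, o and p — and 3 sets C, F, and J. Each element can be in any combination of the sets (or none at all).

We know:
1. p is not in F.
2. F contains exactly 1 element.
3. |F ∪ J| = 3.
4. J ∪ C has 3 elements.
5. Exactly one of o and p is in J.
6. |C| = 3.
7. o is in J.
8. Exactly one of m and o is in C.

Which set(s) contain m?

m: F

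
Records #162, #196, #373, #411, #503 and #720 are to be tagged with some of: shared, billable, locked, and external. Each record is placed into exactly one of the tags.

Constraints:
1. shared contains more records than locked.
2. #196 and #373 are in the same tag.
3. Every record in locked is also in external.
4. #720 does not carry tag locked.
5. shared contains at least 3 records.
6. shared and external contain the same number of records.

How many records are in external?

3

From (4): #720 ∉ locked.
Suppose #162 ∈ billable: no assignment then satisfies all the clues, so #162 ∉ billable.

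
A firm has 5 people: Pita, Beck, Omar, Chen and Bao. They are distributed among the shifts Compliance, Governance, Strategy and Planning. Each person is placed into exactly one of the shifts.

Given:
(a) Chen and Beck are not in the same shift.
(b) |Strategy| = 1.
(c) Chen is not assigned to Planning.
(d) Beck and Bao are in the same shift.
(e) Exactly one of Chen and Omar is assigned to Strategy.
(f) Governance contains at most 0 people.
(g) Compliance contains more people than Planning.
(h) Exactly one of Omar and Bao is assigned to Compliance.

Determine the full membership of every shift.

Compliance = {Bao, Beck, Pita}; Governance = {}; Strategy = {Chen}; Planning = {Omar}

From (c): Chen ∉ Planning.
(f): Governance already has 0, so the rest are out.
Suppose Pita ∉ Compliance: no assignment then satisfies all the clues, so Pita ∈ Compliance.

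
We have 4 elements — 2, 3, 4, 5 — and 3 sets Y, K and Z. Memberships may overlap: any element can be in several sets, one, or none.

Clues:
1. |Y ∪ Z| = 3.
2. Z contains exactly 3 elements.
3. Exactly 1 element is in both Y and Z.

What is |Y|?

1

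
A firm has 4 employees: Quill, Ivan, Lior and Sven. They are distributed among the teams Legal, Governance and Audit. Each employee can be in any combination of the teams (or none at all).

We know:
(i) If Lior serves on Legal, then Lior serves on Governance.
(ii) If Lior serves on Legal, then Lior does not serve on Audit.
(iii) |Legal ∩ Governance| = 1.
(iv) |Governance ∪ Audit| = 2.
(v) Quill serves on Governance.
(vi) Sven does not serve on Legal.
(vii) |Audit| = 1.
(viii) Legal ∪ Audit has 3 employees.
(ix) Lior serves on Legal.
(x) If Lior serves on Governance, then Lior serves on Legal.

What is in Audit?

Audit = {Quill}

From (v): Quill ∈ Governance.
From (vi): Sven ∉ Legal.
From (ix): Lior ∈ Legal.
(i): Lior ∈ Governance.
(ii): Lior ∉ Audit.
Suppose Quill ∉ Audit: no assignment then satisfies all the clues, so Quill ∈ Audit.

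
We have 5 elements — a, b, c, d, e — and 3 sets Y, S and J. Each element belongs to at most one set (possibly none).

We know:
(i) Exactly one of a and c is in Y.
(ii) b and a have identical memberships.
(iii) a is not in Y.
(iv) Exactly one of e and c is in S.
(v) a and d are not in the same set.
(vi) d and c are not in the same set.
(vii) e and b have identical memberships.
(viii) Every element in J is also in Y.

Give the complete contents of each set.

From (iii): a ∉ Y.
(i) (exactly one): c ∈ Y.
(ii): b matches a: b ∉ Y.
(iv) (exactly one): e ∈ S.
(vi): d ∉ Y.
(vii): b matches e: b ∈ S.
(viii) contrapositive: a ∉ J.
(viii) contrapositive: d ∉ J.
(ii): a matches b: a ∈ S.
(v): d ∉ S.

Y = {c}; S = {a, b, e}; J = {}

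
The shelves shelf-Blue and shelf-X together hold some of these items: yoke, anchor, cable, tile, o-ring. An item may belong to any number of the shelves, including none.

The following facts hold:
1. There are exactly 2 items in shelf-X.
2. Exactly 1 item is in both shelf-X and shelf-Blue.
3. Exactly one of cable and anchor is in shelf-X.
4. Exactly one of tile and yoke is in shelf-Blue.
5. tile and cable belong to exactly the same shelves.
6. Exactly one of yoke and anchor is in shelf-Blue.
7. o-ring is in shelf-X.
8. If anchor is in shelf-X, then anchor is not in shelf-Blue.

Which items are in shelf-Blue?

shelf-Blue = {o-ring, yoke}

From (7): o-ring ∈ shelf-X.
Suppose yoke ∉ shelf-Blue: no assignment then satisfies all the clues, so yoke ∈ shelf-Blue.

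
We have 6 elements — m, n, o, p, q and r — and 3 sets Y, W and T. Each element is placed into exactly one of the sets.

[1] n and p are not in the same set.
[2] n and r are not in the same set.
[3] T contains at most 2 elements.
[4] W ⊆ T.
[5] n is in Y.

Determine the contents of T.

From (5): n ∈ Y.
(1): p ∉ Y.
(2): r ∉ Y.
Suppose m ∈ T: no assignment then satisfies all the clues, so m ∉ T.

T = {p, r}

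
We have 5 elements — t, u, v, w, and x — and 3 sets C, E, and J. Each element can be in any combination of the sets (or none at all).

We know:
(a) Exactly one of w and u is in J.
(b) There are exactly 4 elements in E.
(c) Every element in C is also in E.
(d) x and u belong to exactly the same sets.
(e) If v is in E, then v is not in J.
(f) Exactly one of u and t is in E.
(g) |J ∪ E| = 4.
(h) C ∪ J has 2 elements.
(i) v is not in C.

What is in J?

J = {u, x}

From (i): v ∉ C.
Suppose t ∈ J: no assignment then satisfies all the clues, so t ∉ J.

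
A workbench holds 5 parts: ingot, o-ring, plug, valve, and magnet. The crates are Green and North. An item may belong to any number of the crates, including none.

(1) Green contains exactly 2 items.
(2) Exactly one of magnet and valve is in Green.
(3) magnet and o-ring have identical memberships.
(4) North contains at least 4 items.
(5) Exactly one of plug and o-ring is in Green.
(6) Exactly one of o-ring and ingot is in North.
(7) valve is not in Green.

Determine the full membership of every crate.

Green = {magnet, o-ring}; North = {magnet, o-ring, plug, valve}

From (7): valve ∉ Green.
(2) (exactly one): magnet ∈ Green.
(3): o-ring matches magnet: o-ring ∈ Green.
(5) (exactly one): plug ∉ Green.
(1): Green already has 2, so the rest are out.
Suppose ingot ∈ North: no assignment then satisfies all the clues, so ingot ∉ North.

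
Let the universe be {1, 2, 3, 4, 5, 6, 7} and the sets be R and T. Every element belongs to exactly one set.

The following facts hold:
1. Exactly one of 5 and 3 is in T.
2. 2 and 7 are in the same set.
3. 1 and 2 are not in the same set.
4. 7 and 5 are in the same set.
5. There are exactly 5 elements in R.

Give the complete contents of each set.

R = {2, 4, 5, 6, 7}; T = {1, 3}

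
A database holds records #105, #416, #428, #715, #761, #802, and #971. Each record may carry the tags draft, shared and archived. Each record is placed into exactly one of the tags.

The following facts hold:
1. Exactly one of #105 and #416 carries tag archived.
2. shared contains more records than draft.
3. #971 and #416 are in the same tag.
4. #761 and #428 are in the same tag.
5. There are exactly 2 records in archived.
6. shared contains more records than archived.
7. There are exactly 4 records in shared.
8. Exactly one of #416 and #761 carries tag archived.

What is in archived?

archived = {#416, #971}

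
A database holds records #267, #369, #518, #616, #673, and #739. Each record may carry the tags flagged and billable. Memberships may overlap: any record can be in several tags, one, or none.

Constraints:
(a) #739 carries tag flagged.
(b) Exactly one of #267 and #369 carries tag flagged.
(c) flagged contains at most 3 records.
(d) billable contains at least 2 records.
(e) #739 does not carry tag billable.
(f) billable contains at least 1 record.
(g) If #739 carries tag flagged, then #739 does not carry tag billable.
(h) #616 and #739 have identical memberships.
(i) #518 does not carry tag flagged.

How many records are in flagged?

From (a): #739 ∈ flagged.
From (e): #739 ∉ billable.
From (i): #518 ∉ flagged.
(h): #616 matches #739: #616 ∈ flagged.
(h): #616 matches #739: #616 ∉ billable.
Suppose #673 ∈ flagged: no assignment then satisfies all the clues, so #673 ∉ flagged.

3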